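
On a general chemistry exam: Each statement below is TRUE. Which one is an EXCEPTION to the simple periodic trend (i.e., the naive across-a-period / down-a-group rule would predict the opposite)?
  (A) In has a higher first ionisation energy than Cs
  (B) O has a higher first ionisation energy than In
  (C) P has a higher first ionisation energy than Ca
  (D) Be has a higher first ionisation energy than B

(D)

The general trend: first ionisation energy increases across a period and decreases down a group.
(A) In (period 5, group 13) vs Cs (period 6, group 1): the stated order agrees with the simple trend.
(B) O (period 2, group 16) vs In (period 5, group 13): the stated order agrees with the simple trend.
(C) P (period 3, group 15) vs Ca (period 4, group 2): the stated order agrees with the simple trend.
(D) Be (period 2, group 2) vs B (period 2, group 13): the stated order contradicts the simple trend.
The exception is (D): removing B's lone 2p electron is easier than breaking Be's filled 2s².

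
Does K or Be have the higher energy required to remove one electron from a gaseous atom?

Be

First ionization energy rises across a period (greater Z_eff holds electrons more tightly) and falls down a group (valence electrons are farther from the nucleus).
Here both period and group differ, so the two effects have to be weighed against each other.
Be > K: both effects reinforce here, so Be is clearly the higher of the two.
Approximate values (kJ/mol): Be 900, K 419.
So Be has the higher energy required to remove one electron from a gaseous atom (Be > K).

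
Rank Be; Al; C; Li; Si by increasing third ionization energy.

The third ionization energy removes an electron from the +2 ion. For each element: Be²⁺ is the bare [He] core; Al²⁺ still has 1 valence electron; C²⁺ still has 2 valence electrons; Li²⁺ is already 1 electron into the core; Si²⁺ still has 2 valence electrons.
Core electrons are held far more tightly than valence electrons, so Li and Be top the IE_3 order.
Valence configurations: Al²⁺ [Ne]3s¹, C²⁺ [He]2s², Si²⁺ [Ne]3s².
Tabulated IE_3 (kJ/mol): Be 14849, Al 2745, C 4620, Li 11815, Si 3232.
So the third ionization energies run Al < Si < C < Li < Be.

Al < Si < C < Li < Be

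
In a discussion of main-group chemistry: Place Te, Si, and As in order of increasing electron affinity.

Si is in period 3, group 14; As is in period 4, group 15; Te is in period 5, group 16.
Adding an electron releases more energy for atoms nearer the top right (short of the noble gases).
A diagonal step moves right (one effect) and down (the opposite effect) at once.
Si > As: period and group pull opposite ways; the down-group shift dominates (134 vs 78 kJ/mol).
Te > Si: the two effects oppose for this pair; the across-period effect wins (190 vs 134 kJ/mol).
Approximate values (kJ/mol): Si 134, As 78, Te 190.
So from lowest to highest: As < Si < Te.

As < Si < Te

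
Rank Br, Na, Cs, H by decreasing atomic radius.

Radius decreases left→right (rising Z_eff, same n) and increases top→bottom (higher n).
These span different periods and groups, so the two trends combine.
Br > H: period and group pull opposite ways; the down-group shift dominates (114 vs 32 pm).
Na > Br: the two effects oppose for this pair; the across-period effect wins (155 vs 114 pm).
Cs > Na: they share group 1; the group trend gives Cs the larger value.
For reference (pm): H 32, Na 155, Br 114, Cs 232.
So from largest to smallest: Cs > Na > Br > H.

Cs, Na, Br, H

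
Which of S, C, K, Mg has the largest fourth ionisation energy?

After 3 electrons have been removed, what remains? S³⁺ still has 3 valence electrons; C³⁺ still has 1 valence electron; K³⁺ is already 2 electrons into the core; Mg³⁺ is already 1 electron into the core.
Usually core removal costs more than valence removal, but here the competition is close: a tightly held n=2 valence electron can cost more to remove than an n=3 core electron, so the actual values have to decide it.
Valence configurations: S³⁺ [Ne]3s²3p¹, C³⁺ [He]2s¹.
Tabulated IE_4 (kJ/mol): S 4556, C 6223, K 5877, Mg 10543.
Overall IE_4 order: S < K < C < Mg.

Mg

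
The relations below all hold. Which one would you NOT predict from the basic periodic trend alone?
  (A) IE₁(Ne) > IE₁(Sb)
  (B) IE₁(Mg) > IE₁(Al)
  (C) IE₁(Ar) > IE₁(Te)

(B)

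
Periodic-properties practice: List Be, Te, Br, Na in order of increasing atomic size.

Atomic radius shrinks across a period as nuclear charge pulls the same shell inward, and grows down a group as new shells are added.
Here both period and group differ, so the two effects have to be weighed against each other.
Br > Be: the two effects oppose for this pair; the down-group effect wins (114 vs 102 pm).
Te > Br: both effects reinforce here, so Te is clearly the larger of the two.
Na > Te: the two effects oppose for this pair; the across-period effect wins (155 vs 136 pm).
For reference (pm): Be 102, Na 155, Br 114, Te 136.
So from smallest to largest: Be < Br < Te < Na.

Be < Br < Te < Na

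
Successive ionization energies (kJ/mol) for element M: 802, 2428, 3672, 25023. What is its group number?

Group 13

Look for the largest jump between consecutive ionization energies: IE4/IE3 ≈ 6.8, far larger than any earlier ratio.
That jump marks the point where a core electron is being removed. So the atom has 3 valence electrons.
A main-group element with 3 valence electrons is in group 13.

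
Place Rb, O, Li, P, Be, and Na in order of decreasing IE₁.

O, P, Be, Li, Na, Rb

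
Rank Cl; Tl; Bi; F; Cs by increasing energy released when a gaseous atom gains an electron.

F is in period 2, group 17; Cl is in period 3, group 17; Cs is in period 6, group 1; Tl is in period 6, group 13; Bi is in period 6, group 15.
Atoms with high Z_eff and room in the valence shell (especially the halogens) have the most exothermic electron affinities.
Neither a single period nor a single group — weigh both effects.
Cs > Tl: this pair runs against the simple trend — see the exception note.
Bi > Cs: Bi lies to the right of Cs in period 6, so the across-period effect alone puts Bi higher.
F > Bi: relative to Bi, both the across-period and down-group shifts push F's electron affinity up.
Cl > F: this pair runs against the simple trend — see the exception note.
Note the exception: Cs has a higher electron affinity than Tl, contrary to the simple trend — Tl's ns²np¹ configuration gives only a small electron affinity — the sparsely filled np subshell binds an added electron weakly.
Note the exception: Cl has a higher electron affinity than F, contrary to the simple trend — F's small 2p subshell makes the incoming electron feel strong e⁻–e⁻ repulsion, so Cl actually releases more energy on gaining an electron.
For reference (kJ/mol): F 328, Cl 349, Cs 46, Tl 19, Bi 91.
So from lowest to highest: Tl < Cs < Bi < F < Cl.

Tl < Cs < Bi < F < Cl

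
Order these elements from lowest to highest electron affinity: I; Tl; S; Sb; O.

Tl < Sb < O < S < I

O is in period 2, group 16; S is in period 3, group 16; Sb is in period 5, group 15; I is in period 5, group 17; Tl is in period 6, group 13.
Atoms with high Z_eff and room in the valence shell (especially the halogens) have the most exothermic electron affinities.
These span different periods and groups, so the two trends combine.
Sb > Tl: both effects reinforce here, so Sb is clearly the higher of the two.
O > Sb: both effects reinforce here, so O is clearly the higher of the two.
S > O: this pair runs against the simple trend — see the exception note.
I > S: the two effects oppose for this pair; the across-period effect wins (295 vs 200 kJ/mol).
Note the exception: S has a higher electron affinity than O, contrary to the simple trend — the compact 2p subshell of O repels the added electron more than S's larger 3p does.
Approximate values (kJ/mol): O 141, S 200, Sb 103, I 295, Tl 19.
So from lowest to highest: Tl < Sb < O < S < I.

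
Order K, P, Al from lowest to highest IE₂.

Al < P < K

Consider each +1 ion: K⁺ is the bare [Ar] core; P⁺ still has 4 valence electrons; Al⁺ still has 2 valence electrons.
Breaking into a closed-shell core is much more expensive than removing a leftover valence electron — K has the largest IE_2 here.
Valence configurations: P⁺ [Ne]3s²3p², Al⁺ [Ne]3s².
The numbers (kJ/mol): K 3052, P 1907, Al 1817.
Overall IE_2 order: Al < P < K.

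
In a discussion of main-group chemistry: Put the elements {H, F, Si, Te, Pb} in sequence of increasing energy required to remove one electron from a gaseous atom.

H is in period 1, group 1; F is in period 2, group 17; Si is in period 3, group 14; Te is in period 5, group 16; Pb is in period 6, group 14.
Across a period the outer electron is held more tightly (higher IE₁); down a group it sits in a higher shell, more shielded, and comes off more easily.
Neither a single period nor a single group — weigh both effects.
Si > Pb: they share group 14; the group trend gives Si the larger value.
Te > Si: period and group pull opposite ways; the across-period shift dominates (869 vs 786 kJ/mol).
H > Te: the two effects oppose for this pair; the down-group effect wins (1312 vs 869 kJ/mol).
F > H: period and group pull opposite ways; the across-period shift dominates (1681 vs 1312 kJ/mol).
Tabulated first ionization energy (kJ/mol): H 1312, F 1681, Si 786, Te 869, Pb 716.
So from lowest to highest: Pb < Si < Te < H < F.

Pb < Si < Te < H < F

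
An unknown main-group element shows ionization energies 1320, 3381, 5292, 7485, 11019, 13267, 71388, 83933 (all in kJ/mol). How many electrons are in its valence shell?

Look for the largest jump between consecutive ionization energies: IE7/IE6 ≈ 5.4, far larger than any earlier ratio.
That jump marks the point where a core electron is being removed. So the atom has 6 valence electrons.

6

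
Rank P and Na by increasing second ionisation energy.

The second ionization energy removes an electron from the +1 ion. For each element: P⁺ still has 4 valence electrons; Na⁺ is the bare [Ne] core.
Breaking into a closed-shell core is much more expensive than removing a leftover valence electron — Na has the largest IE_2 here.
The numbers (kJ/mol): P 1907, Na 4562.
Hence IE_2: P < Na.

P < Na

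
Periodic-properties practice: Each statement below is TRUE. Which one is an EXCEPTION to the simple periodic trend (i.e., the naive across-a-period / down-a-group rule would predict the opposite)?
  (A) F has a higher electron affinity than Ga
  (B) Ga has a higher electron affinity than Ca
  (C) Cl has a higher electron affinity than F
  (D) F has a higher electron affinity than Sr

(C)

The general trend: electron affinity increases across a period and decreases down a group.
(A) F (period 2, group 17) vs Ga (period 4, group 13): the stated order agrees with the simple trend.
(B) Ga (period 4, group 13) vs Ca (period 4, group 2): the stated order agrees with the simple trend.
(C) Cl (period 3, group 17) vs F (period 2, group 17): the stated order contradicts the simple trend.
(D) F (period 2, group 17) vs Sr (period 5, group 2): the stated order agrees with the simple trend.
The exception is (C): F's small 2p subshell makes the incoming electron feel strong e⁻–e⁻ repulsion, so Cl actually releases more energy on gaining an electron.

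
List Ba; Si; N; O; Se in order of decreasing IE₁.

IE₁ increases left→right with effective nuclear charge and decreases top→bottom as the valence shell moves farther out.
Neither a single period nor a single group — weigh both effects.
Si > Ba: relative to Ba, both the across-period and down-group shifts push Si's first ionization energy up.
Se > Si: the two effects oppose for this pair; the across-period effect wins (941 vs 786 kJ/mol).
O > Se: they share group 16; the group trend gives O the larger value.
N > O: this pair runs against the simple trend — see the exception note.
Note the exception: N has a higher first ionization energy than O, contrary to the simple trend — pairing an electron in O's 2p⁴ costs repulsion energy, so O ionizes more easily than half-filled N (2p³).
For reference (kJ/mol): N 1402, O 1314, Si 786, Se 941, Ba 503.
So from highest to lowest: N > O > Se > Si > Ba.

N > O > Se > Si > Ba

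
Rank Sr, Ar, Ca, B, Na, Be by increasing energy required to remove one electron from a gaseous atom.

Na, Sr, Ca, B, Be, Ar

First ionization energy rises across a period (greater Z_eff holds electrons more tightly) and falls down a group (valence electrons are farther from the nucleus).
Here both period and group differ, so the two effects have to be weighed against each other.
Sr > Na: the two effects oppose for this pair; the across-period effect wins (550 vs 496 kJ/mol).
Ca > Sr: Ca sits above Sr in group 2, so the down-group effect alone puts Ca higher.
B > Ca: both effects reinforce here, so B is clearly the higher of the two.
Be > B: this pair runs against the simple trend — see the exception note.
Ar > Be: the two effects oppose for this pair; the across-period effect wins (1521 vs 900 kJ/mol).
Note the exception: Be has a higher first ionization energy than B, contrary to the simple trend — removing B's lone 2p electron is easier than breaking Be's filled 2s².
Approximate values (kJ/mol): Be 900, B 801, Na 496, Ar 1521, Ca 590, Sr 550.
So from lowest to highest: Na < Sr < Ca < B < Be < Ar.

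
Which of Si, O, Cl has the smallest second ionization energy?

IE_2 is the cost of taking one more electron from the +1 cation: Si⁺ still has 3 valence electrons; O⁺ still has 5 valence electrons; Cl⁺ still has 6 valence electrons.
All are still removing valence electrons, so compare the +1 ions as you would atoms: IE_2 generally rises across a period (higher Z_eff) and falls down a group (larger shell), subject to the usual subshell exceptions.
Valence configurations: Si⁺ [Ne]3s²3p¹, O⁺ [He]2s²2p³, Cl⁺ [Ne]3s²3p⁴.
Approximate IE_2 values (kJ/mol): Si 1577, O 3388, Cl 2298.
So the second ionization energies run Si < Cl < O.

Si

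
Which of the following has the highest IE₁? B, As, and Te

As

First ionization energy rises across a period (greater Z_eff holds electrons more tightly) and falls down a group (valence electrons are farther from the nucleus).
These span different periods and groups, so the two trends combine.
Te > B: the two effects oppose for this pair; the across-period effect wins (869 vs 801 kJ/mol).
As > Te: period and group pull opposite ways; the down-group shift dominates (947 vs 869 kJ/mol).
Tabulated first ionization energy (kJ/mol): B 801, As 947, Te 869.
The highest IE₁ among these belongs to As.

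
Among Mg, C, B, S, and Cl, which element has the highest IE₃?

The third ionization energy removes an electron from the +2 ion. For each element: Mg²⁺ is the bare [Ne] core; C²⁺ still has 2 valence electrons; B²⁺ still has 1 valence electron; S²⁺ still has 4 valence electrons; Cl²⁺ still has 5 valence electrons.
Breaking into a closed-shell core is much more expensive than removing a leftover valence electron — Mg has the largest IE_3 here.
Valence configurations: C²⁺ [He]2s², B²⁺ [He]2s¹, S²⁺ [Ne]3s²3p², Cl²⁺ [Ne]3s²3p³.
The numbers (kJ/mol): Mg 7733, C 4620, B 3660, S 3357, Cl 3822.
So the third ionization energies run S < B < Cl < C < Mg.

Mg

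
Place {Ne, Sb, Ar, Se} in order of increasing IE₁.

Sb, Se, Ar, Ne

Ne is in period 2, group 18; Ar is in period 3, group 18; Se is in period 4, group 16; Sb is in period 5, group 15.
IE₁ increases left→right with effective nuclear charge and decreases top→bottom as the valence shell moves farther out.
These span different periods and groups, so the two trends combine.
Se > Sb: relative to Sb, both the across-period and down-group shifts push Se's first ionization energy up.
Ar > Se: relative to Se, both the across-period and down-group shifts push Ar's first ionization energy up.
Ne > Ar: Ne sits above Ar in group 18, so the down-group effect alone puts Ne higher.
Tabulated first ionization energy (kJ/mol): Ne 2081, Ar 1521, Se 941, Sb 831.
So from lowest to highest: Sb < Se < Ar < Ne.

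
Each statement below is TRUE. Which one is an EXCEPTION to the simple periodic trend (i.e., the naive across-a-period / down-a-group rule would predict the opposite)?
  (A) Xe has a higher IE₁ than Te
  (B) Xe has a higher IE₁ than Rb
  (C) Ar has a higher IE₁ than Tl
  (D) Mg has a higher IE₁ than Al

The general trend: IE₁ increases across a period and decreases down a group.
(A) Xe (period 5, group 18) vs Te (period 5, group 16): the stated order agrees with the simple trend.
(B) Xe (period 5, group 18) vs Rb (period 5, group 1): the stated order agrees with the simple trend.
(C) Ar (period 3, group 18) vs Tl (period 6, group 13): the stated order agrees with the simple trend.
(D) Mg (period 3, group 2) vs Al (period 3, group 13): the stated order contradicts the simple trend.
The exception is (D): Al's single 3p electron is easier to remove than one from Mg's filled 3s².

(D)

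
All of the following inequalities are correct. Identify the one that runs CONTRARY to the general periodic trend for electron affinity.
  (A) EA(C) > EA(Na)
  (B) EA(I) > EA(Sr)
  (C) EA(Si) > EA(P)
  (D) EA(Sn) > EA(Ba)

(C)

The general trend: electron affinity increases across a period and decreases down a group.
(A) C (period 2, group 14) vs Na (period 3, group 1): the stated order agrees with the simple trend.
(B) I (period 5, group 17) vs Sr (period 5, group 2): the stated order agrees with the simple trend.
(C) Si (period 3, group 14) vs P (period 3, group 15): the stated order contradicts the simple trend.
(D) Sn (period 5, group 14) vs Ba (period 6, group 2): the stated order agrees with the simple trend.
The exception is (C): adding an electron to P's half-filled 3p³ is unfavourable, so Si (3p²) has the more exothermic EA.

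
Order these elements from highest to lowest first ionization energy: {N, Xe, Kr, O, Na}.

N > Kr > O > Xe > Na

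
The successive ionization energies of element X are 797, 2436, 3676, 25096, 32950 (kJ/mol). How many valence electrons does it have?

3

Look for the largest jump between consecutive ionization energies: IE4/IE3 ≈ 6.8, far larger than any earlier ratio.
That jump marks the point where a core electron is being removed. So the atom has 3 valence electrons.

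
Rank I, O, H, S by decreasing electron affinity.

I, S, O, H

H is in period 1, group 1; O is in period 2, group 16; S is in period 3, group 16; I is in period 5, group 17.
Atoms with high Z_eff and room in the valence shell (especially the halogens) have the most exothermic electron affinities.
Here both period and group differ, so the two effects have to be weighed against each other.
O > H: the two effects oppose for this pair; the across-period effect wins (141 vs 73 kJ/mol).
S > O: this pair runs against the simple trend — see the exception note.
I > S: the two effects oppose for this pair; the across-period effect wins (295 vs 200 kJ/mol).
Note the exception: S has a higher electron affinity than O, contrary to the simple trend — the compact 2p subshell of O repels the added electron more than S's larger 3p does.
Approximate values (kJ/mol): H 73, O 141, S 200, I 295.
So from highest to lowest: I > S > O > H.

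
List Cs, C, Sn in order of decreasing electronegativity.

C, Sn, Cs

C is in period 2, group 14; Sn is in period 5, group 14; Cs is in period 6, group 1.
EN rises left→right (higher Z_eff, smaller atoms) and falls top→bottom (larger, more shielded atoms).
These span different periods and groups, so the two trends combine.
Sn > Cs: both effects reinforce here, so Sn is clearly the higher of the two.
C > Sn: C sits above Sn in group 14, so the down-group effect alone puts C higher.
For reference (Pauling): C 2.55, Sn 1.96, Cs 0.79.
So from highest to lowest: C > Sn > Cs.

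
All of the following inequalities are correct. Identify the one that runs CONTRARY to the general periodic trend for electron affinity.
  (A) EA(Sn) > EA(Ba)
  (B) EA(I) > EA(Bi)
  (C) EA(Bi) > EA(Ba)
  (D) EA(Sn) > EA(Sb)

(D)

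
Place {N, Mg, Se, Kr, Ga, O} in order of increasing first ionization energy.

N is in period 2, group 15; O is in period 2, group 16; Mg is in period 3, group 2; Ga is in period 4, group 13; Se is in period 4, group 16; Kr is in period 4, group 18.
Removing the outermost electron gets harder across a period and easier down a group.
Neither a single period nor a single group — weigh both effects.
Mg > Ga: the two effects oppose for this pair; the down-group effect wins (738 vs 579 kJ/mol).
Se > Mg: period and group pull opposite ways; the across-period shift dominates (941 vs 738 kJ/mol).
O > Se: they share group 16; the group trend gives O the larger value.
Kr > O: the two effects oppose for this pair; the across-period effect wins (1351 vs 1314 kJ/mol).
N > Kr: the two effects oppose for this pair; the down-group effect wins (1402 vs 1351 kJ/mol).
Note the exception: N has a higher first ionization energy than O, contrary to the simple trend — pairing an electron in O's 2p⁴ costs repulsion energy, so O ionizes more easily than half-filled N (2p³).
Tabulated first ionization energy (kJ/mol): N 1402, O 1314, Mg 738, Ga 579, Se 941, Kr 1351.
So from lowest to highest: Ga < Mg < Se < O < Kr < N.

Ga < Mg < Se < O < Kr < N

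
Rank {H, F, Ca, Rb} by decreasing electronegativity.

F, H, Ca, Rb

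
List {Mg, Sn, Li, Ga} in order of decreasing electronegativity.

Li is in period 2, group 1; Mg is in period 3, group 2; Ga is in period 4, group 13; Sn is in period 5, group 14.
Smaller atoms with higher effective nuclear charge are more electronegative.
A diagonal step moves right (one effect) and down (the opposite effect) at once.
Mg > Li: period and group pull opposite ways; the across-period shift dominates (1.31 vs 0.98).
Ga > Mg: the two effects oppose for this pair; the across-period effect wins (1.81 vs 1.31).
Sn > Ga: the two effects oppose for this pair; the across-period effect wins (1.96 vs 1.81).
Tabulated electronegativity (Pauling): Li 0.98, Mg 1.31, Ga 1.81, Sn 1.96.
So from highest to lowest: Sn > Ga > Mg > Li.

Sn > Ga > Mg > Li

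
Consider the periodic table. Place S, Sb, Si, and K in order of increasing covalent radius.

S, Si, Sb, K

Si is in period 3, group 14; S is in period 3, group 16; K is in period 4, group 1; Sb is in period 5, group 15.
Across a period the added protons contract the valence shell; down a group each new principal shell makes the atom larger.
Here both period and group differ, so the two effects have to be weighed against each other.
Si > S: Si lies to the left of S in period 3, so the across-period effect alone puts Si larger.
Sb > Si: the two effects oppose for this pair; the down-group effect wins (140 vs 116 pm).
K > Sb: period and group pull opposite ways; the across-period shift dominates (196 vs 140 pm).
Approximate values (pm): Si 116, S 103, K 196, Sb 140.
So from smallest to largest: S < Si < Sb < K.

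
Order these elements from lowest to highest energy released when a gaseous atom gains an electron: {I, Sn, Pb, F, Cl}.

Pb < Sn < I < F < Cl

Adding an electron releases more energy for atoms nearer the top right (short of the noble gases).
Neither a single period nor a single group — weigh both effects.
Sn > Pb: they share group 14; the group trend gives Sn the larger value.
I > Sn: I lies to the right of Sn in period 5, so the across-period effect alone puts I higher.
F > I: they share group 17; the group trend gives F the larger value.
Cl > F: this pair runs against the simple trend — see the exception note.
Note the exception: Cl has a higher electron affinity than F, contrary to the simple trend — F's small 2p subshell makes the incoming electron feel strong e⁻–e⁻ repulsion, so Cl actually releases more energy on gaining an electron.
For reference (kJ/mol): F 328, Cl 349, Sn 107, I 295, Pb 35.
So from lowest to highest: Pb < Sn < I < F < Cl.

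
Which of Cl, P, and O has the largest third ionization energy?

O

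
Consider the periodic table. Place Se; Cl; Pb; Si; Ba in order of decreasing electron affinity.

Cl > Se > Si > Pb > Ba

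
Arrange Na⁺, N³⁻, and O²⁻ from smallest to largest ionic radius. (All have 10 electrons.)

All of these have 10 electrons, so size is governed by nuclear charge alone: the more protons, the stronger the pull on the same electron cloud, and the smaller the ion.
Nuclear charges: Na⁺ (Z=11), O²⁻ (Z=8), N³⁻ (Z=7).
Smallest to largest: Na⁺ < O²⁻ < N³⁻.

Na⁺, O²⁻, N³⁻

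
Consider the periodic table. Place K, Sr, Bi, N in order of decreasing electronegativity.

N is in period 2, group 15; K is in period 4, group 1; Sr is in period 5, group 2; Bi is in period 6, group 15.
Atoms toward the upper right of the periodic table pull bonding electrons most strongly.
Neither a single period nor a single group — weigh both effects.
Sr > K: the two effects oppose for this pair; the across-period effect wins (0.95 vs 0.82).
Bi > Sr: the two effects oppose for this pair; the across-period effect wins (2.02 vs 0.95).
N > Bi: they share group 15; the group trend gives N the larger value.
Tabulated electronegativity (Pauling): N 3.04, K 0.82, Sr 0.95, Bi 2.02.
So from highest to lowest: N > Bi > Sr > K.

N > Bi > Sr > K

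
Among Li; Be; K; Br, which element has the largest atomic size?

K

Li is in period 2, group 1; Be is in period 2, group 2; K is in period 4, group 1; Br is in period 4, group 17.
Atomic radius shrinks across a period as nuclear charge pulls the same shell inward, and grows down a group as new shells are added.
Here both period and group differ, so the two effects have to be weighed against each other.
Br > Be: the two effects oppose for this pair; the down-group effect wins (114 vs 102 pm).
Li > Br: period and group pull opposite ways; the across-period shift dominates (133 vs 114 pm).
K > Li: K sits below Li in group 1, so the down-group effect alone puts K larger.
For reference (pm): Li 133, Be 102, K 196, Br 114.
The largest atomic size among these belongs to K.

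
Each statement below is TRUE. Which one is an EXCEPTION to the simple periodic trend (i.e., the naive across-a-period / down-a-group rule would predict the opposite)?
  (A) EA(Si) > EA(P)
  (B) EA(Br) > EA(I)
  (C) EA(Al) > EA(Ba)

The general trend: electron affinity increases across a period and decreases down a group.
(A) Si (period 3, group 14) vs P (period 3, group 15): the stated order contradicts the simple trend.
(B) Br (period 4, group 17) vs I (period 5, group 17): the stated order agrees with the simple trend.
(C) Al (period 3, group 13) vs Ba (period 6, group 2): the stated order agrees with the simple trend.
The exception is (A): adding an electron to P's half-filled 3p³ is unfavourable, so Si (3p²) has the more exothermic EA.

(A)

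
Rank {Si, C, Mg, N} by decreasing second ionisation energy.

Consider each +1 ion: Si⁺ still has 3 valence electrons; C⁺ still has 3 valence electrons; Mg⁺ still has 1 valence electron; N⁺ still has 4 valence electrons.
All are still removing valence electrons, so compare the +1 ions as you would atoms: IE_2 generally rises across a period (higher Z_eff) and falls down a group (larger shell), subject to the usual subshell exceptions.
Valence configurations: Si⁺ [Ne]3s²3p¹, C⁺ [He]2s²2p¹, Mg⁺ [Ne]3s¹, N⁺ [He]2s²2p².
The numbers (kJ/mol): Si 1577, C 2353, Mg 1451, N 2856.
Putting it together, IE_2: Mg < Si < C < N.

N, C, Si, Mg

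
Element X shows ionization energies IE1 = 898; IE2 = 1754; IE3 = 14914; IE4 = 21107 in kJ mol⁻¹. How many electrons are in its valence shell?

Look for the largest jump between consecutive ionization energies: IE3/IE2 ≈ 8.5, far larger than any earlier ratio.
That jump marks the point where a core electron is being removed. So the atom has 2 valence electrons.

2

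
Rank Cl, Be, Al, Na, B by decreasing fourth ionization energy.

B > Be > Al > Na > Cl

The fourth ionization energy removes an electron from the +3 ion. For each element: Cl³⁺ still has 4 valence electrons; Be³⁺ is already 1 electron into the core; Al³⁺ is the bare [Ne] core; Na³⁺ is already 2 electrons into the core; B³⁺ is the bare [He] core.
Breaking into a closed-shell core is much more expensive than removing a leftover valence electron — Na, Al, Be and B have the largest IE_4 here.
The numbers (kJ/mol): Cl 5159, Be 21007, Al 11577, Na 9543, B 25026.
Putting it together, IE_4: Cl < Na < Al < Be < B.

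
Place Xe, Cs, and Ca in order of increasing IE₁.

Ca is in period 4, group 2; Xe is in period 5, group 18; Cs is in period 6, group 1.
First ionization energy rises across a period (greater Z_eff holds electrons more tightly) and falls down a group (valence electrons are farther from the nucleus).
These span different periods and groups, so the two trends combine.
Ca > Cs: both effects reinforce here, so Ca is clearly the higher of the two.
Xe > Ca: the two effects oppose for this pair; the across-period effect wins (1170 vs 590 kJ/mol).
Approximate values (kJ/mol): Ca 590, Xe 1170, Cs 376.
So from lowest to highest: Cs < Ca < Xe.

Cs < Ca < Xe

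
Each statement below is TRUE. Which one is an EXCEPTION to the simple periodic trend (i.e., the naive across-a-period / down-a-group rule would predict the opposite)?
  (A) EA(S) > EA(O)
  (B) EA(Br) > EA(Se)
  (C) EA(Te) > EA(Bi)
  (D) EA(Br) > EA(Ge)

The general trend: electron affinity increases across a period and decreases down a group.
(A) S (period 3, group 16) vs O (period 2, group 16): the stated order contradicts the simple trend.
(B) Br (period 4, group 17) vs Se (period 4, group 16): the stated order agrees with the simple trend.
(C) Te (period 5, group 16) vs Bi (period 6, group 15): the stated order agrees with the simple trend.
(D) Br (period 4, group 17) vs Ge (period 4, group 14): the stated order agrees with the simple trend.
The exception is (A): the compact 2p subshell of O repels the added electron more than S's larger 3p does.

(A)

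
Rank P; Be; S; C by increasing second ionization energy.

After 1 electron has been removed, what remains? P⁺ still has 4 valence electrons; Be⁺ still has 1 valence electron; S⁺ still has 5 valence electrons; C⁺ still has 3 valence electrons.
All are still removing valence electrons, so compare the +1 ions as you would atoms: IE_2 generally rises across a period (higher Z_eff) and falls down a group (larger shell), subject to the usual subshell exceptions.
Valence configurations: P⁺ [Ne]3s²3p², Be⁺ [He]2s¹, S⁺ [Ne]3s²3p³, C⁺ [He]2s²2p¹.
The numbers (kJ/mol): P 1907, Be 1757, S 2252, C 2353.
So the second ionization energies run Be < P < S < C.

Be < P < S < C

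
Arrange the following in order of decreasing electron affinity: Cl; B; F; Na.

Cl > F > Na > B

Adding an electron releases more energy for atoms nearer the top right (short of the noble gases).
Here both period and group differ, so the two effects have to be weighed against each other.
Na > B: this pair runs against the simple trend — see the exception note.
F > Na: both effects reinforce here, so F is clearly the higher of the two.
Cl > F: this pair runs against the simple trend — see the exception note.
Note the exception: Na has a higher electron affinity than B, contrary to the simple trend — B's ns²np¹ configuration gives only a small electron affinity — the sparsely filled np subshell binds an added electron weakly.
Note the exception: Cl has a higher electron affinity than F, contrary to the simple trend — F's small 2p subshell makes the incoming electron feel strong e⁻–e⁻ repulsion, so Cl actually releases more energy on gaining an electron.
For reference (kJ/mol): B 27, F 328, Na 53, Cl 349.
So from highest to lowest: Cl > F > Na > B.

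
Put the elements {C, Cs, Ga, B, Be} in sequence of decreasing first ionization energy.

Removing the outermost electron gets harder across a period and easier down a group.
Here both period and group differ, so the two effects have to be weighed against each other.
Ga > Cs: relative to Cs, both the across-period and down-group shifts push Ga's first ionization energy up.
B > Ga: B sits above Ga in group 13, so the down-group effect alone puts B higher.
Be > B: this pair runs against the simple trend — see the exception note.
C > Be: both are in period 2; the period trend gives C the larger value.
Note the exception: Be has a higher first ionization energy than B, contrary to the simple trend — removing B's lone 2p electron is easier than breaking Be's filled 2s².
For reference (kJ/mol): Be 900, B 801, C 1086, Ga 579, Cs 376.
So from highest to lowest: C > Be > B > Ga > Cs.

C > Be > B > Ga > Cs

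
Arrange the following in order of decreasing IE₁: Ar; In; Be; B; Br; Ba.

Be is in period 2, group 2; B is in period 2, group 13; Ar is in period 3, group 18; Br is in period 4, group 17; In is in period 5, group 13; Ba is in period 6, group 2.
Removing the outermost electron gets harder across a period and easier down a group.
Neither a single period nor a single group — weigh both effects.
In > Ba: both effects reinforce here, so In is clearly the higher of the two.
B > In: B sits above In in group 13, so the down-group effect alone puts B higher.
Be > B: this pair runs against the simple trend — see the exception note.
Br > Be: the two effects oppose for this pair; the across-period effect wins (1140 vs 900 kJ/mol).
Ar > Br: both effects reinforce here, so Ar is clearly the higher of the two.
Note the exception: Be has a higher first ionization energy than B, contrary to the simple trend — removing B's lone 2p electron is easier than breaking Be's filled 2s².
Tabulated first ionization energy (kJ/mol): Be 900, B 801, Ar 1521, Br 1140, In 558, Ba 503.
So from highest to lowest: Ar > Br > Be > B > In > Ba.

Ar > Br > Be > B > In > Ba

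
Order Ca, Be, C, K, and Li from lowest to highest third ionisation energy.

K < C < Ca < Li < Be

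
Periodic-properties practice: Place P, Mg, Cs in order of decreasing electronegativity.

P, Mg, Cs

Electronegativity increases across a period and decreases down a group, tracking effective nuclear charge and atomic size.
Neither a single period nor a single group — weigh both effects.
Mg > Cs: both effects reinforce here, so Mg is clearly the higher of the two.
P > Mg: both are in period 3; the period trend gives P the larger value.
For reference (Pauling): Mg 1.31, P 2.19, Cs 0.79.
So from highest to lowest: P > Mg > Cs.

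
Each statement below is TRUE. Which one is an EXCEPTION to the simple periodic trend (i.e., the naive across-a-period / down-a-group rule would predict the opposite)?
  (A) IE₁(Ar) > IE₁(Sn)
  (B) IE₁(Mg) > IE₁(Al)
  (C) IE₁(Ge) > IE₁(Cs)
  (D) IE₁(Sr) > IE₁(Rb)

The general trend: IE₁ increases across a period and decreases down a group.
(A) Ar (period 3, group 18) vs Sn (period 5, group 14): the stated order agrees with the simple trend.
(B) Mg (period 3, group 2) vs Al (period 3, group 13): the stated order contradicts the simple trend.
(C) Ge (period 4, group 14) vs Cs (period 6, group 1): the stated order agrees with the simple trend.
(D) Sr (period 5, group 2) vs Rb (period 5, group 1): the stated order agrees with the simple trend.
The exception is (B): Al's single 3p electron is easier to remove than one from Mg's filled 3s².

(B)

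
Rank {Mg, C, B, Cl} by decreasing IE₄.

B > Mg > C > Cl

After 3 electrons have been removed, what remains? Mg³⁺ is already 1 electron into the core; C³⁺ still has 1 valence electron; B³⁺ is the bare [He] core; Cl³⁺ still has 4 valence electrons.
Core electrons are held far more tightly than valence electrons, so Mg and B top the IE_4 order.
Valence configurations: C³⁺ [He]2s¹, Cl³⁺ [Ne]3s²3p².
Approximate IE_4 values (kJ/mol): Mg 10543, C 6223, B 25026, Cl 5159.
Overall IE_4 order: Cl < C < Mg < B.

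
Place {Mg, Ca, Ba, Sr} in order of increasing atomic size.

Mg < Ca < Sr < Ba

Mg is in period 3, group 2; Ca is in period 4, group 2; Sr is in period 5, group 2; Ba is in period 6, group 2.
Moving right in a period, electrons are added to the same shell under a stronger nuclear pull, so atoms get smaller; moving down, a new shell is opened and atoms get larger.
All are in group 2, so atomic radius increases down the group.
So from smallest to largest: Mg < Ca < Sr < Ba.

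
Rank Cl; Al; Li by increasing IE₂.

Al < Cl < Li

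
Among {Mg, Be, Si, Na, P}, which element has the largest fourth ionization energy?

Be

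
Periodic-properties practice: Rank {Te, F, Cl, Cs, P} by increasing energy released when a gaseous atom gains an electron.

F is in period 2, group 17; P is in period 3, group 15; Cl is in period 3, group 17; Te is in period 5, group 16; Cs is in period 6, group 1.
Adding an electron releases more energy for atoms nearer the top right (short of the noble gases).
These span different periods and groups, so the two trends combine.
P > Cs: both effects reinforce here, so P is clearly the higher of the two.
Te > P: the two effects oppose for this pair; the across-period effect wins (190 vs 72 kJ/mol).
F > Te: relative to Te, both the across-period and down-group shifts push F's electron affinity up.
Cl > F: this pair runs against the simple trend — see the exception note.
Note the exception: Cl has a higher electron affinity than F, contrary to the simple trend — F's small 2p subshell makes the incoming electron feel strong e⁻–e⁻ repulsion, so Cl actually releases more energy on gaining an electron.
Tabulated electron affinity (kJ/mol): F 328, P 72, Cl 349, Te 190, Cs 46.
So from lowest to highest: Cs < P < Te < F < Cl.

Cs, P, Te, F, Cl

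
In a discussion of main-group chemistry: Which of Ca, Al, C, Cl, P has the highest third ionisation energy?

Ca

After 2 electrons have been removed, what remains? Ca²⁺ is the bare [Ar] core; Al²⁺ still has 1 valence electron; C²⁺ still has 2 valence electrons; Cl²⁺ still has 5 valence electrons; P²⁺ still has 3 valence electrons.
Pulling an electron out of a noble-gas core costs far more than removing a remaining valence electron, so Ca sits at the high end of IE_3.
Valence configurations: Al²⁺ [Ne]3s¹, C²⁺ [He]2s², Cl²⁺ [Ne]3s²3p³, P²⁺ [Ne]3s²3p¹.
Tabulated IE_3 (kJ/mol): Ca 4912, Al 2745, C 4620, Cl 3822, P 2914.
Hence IE_3: Al < P < Cl < C < Ca.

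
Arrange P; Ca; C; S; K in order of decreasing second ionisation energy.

IE_2 is the cost of taking one more electron from the +1 cation: P⁺ still has 4 valence electrons; Ca⁺ still has 1 valence electron; C⁺ still has 3 valence electrons; S⁺ still has 5 valence electrons; K⁺ is the bare [Ar] core.
Pulling an electron out of a noble-gas core costs far more than removing a remaining valence electron, so K sits at the high end of IE_2.
Valence configurations: P⁺ [Ne]3s²3p², Ca⁺ [Ar]4s¹, C⁺ [He]2s²2p¹, S⁺ [Ne]3s²3p³.
The numbers (kJ/mol): P 1907, Ca 1145, C 2353, S 2252, K 3052.
So the second ionization energies run Ca < P < S < C < K.

K, C, S, P, Ca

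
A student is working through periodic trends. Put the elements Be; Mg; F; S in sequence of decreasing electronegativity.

F > S > Be > Mg

Atoms toward the upper right of the periodic table pull bonding electrons most strongly.
These span different periods and groups, so the two trends combine.
Be > Mg: they share group 2; the group trend gives Be the larger value.
S > Be: the two effects oppose for this pair; the across-period effect wins (2.58 vs 1.57).
F > S: relative to S, both the across-period and down-group shifts push F's electronegativity up.
Tabulated electronegativity (Pauling): Be 1.57, F 3.98, Mg 1.31, S 2.58.
So from highest to lowest: F > S > Be > Mg.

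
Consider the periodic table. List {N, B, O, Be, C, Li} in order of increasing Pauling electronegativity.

Li, Be, B, C, N, O

Li is in period 2, group 1; Be is in period 2, group 2; B is in period 2, group 13; C is in period 2, group 14; N is in period 2, group 15; O is in period 2, group 16.
Electronegativity increases across a period and decreases down a group, tracking effective nuclear charge and atomic size.
All lie in period 2, so electronegativity increases left to right.
So from lowest to highest: Li < Be < B < C < N < O.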